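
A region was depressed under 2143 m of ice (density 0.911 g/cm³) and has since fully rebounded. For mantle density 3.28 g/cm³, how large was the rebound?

Removing the load lets mantle flow back in; uplift u satisfies ρ_ice t = ρ_m u.
u = t ρ_ice/ρ_m = 2143 m × 0.911/3.28 = 595 m.

595 m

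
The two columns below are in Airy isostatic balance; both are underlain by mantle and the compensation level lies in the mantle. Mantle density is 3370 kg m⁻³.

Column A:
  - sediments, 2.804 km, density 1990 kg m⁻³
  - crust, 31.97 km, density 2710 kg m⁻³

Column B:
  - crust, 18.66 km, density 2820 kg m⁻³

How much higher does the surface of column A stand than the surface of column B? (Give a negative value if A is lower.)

For any compensation level in the mantle, the mantle terms cancel and isostasy reduces to e = (Σt_A − Σt_B) − (Σ(ρt)_A − Σ(ρt)_B) / ρ_m.
Σt_A = 34.774 km; Σt_B = 18.66 km; Σ(ρt)_A = 92218.66; Σ(ρt)_B = 52621.2 (in km·kg m⁻³).
e = (34.774 − 18.66) − (92218.66 − 52621.2) / 3370 = 4.36 km.

4.36 km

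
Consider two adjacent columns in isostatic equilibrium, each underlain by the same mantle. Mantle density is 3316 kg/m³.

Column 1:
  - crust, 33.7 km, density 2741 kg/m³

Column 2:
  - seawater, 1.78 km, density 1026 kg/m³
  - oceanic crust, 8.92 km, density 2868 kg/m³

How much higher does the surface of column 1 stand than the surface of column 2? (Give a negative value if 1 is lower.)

For any compensation level in the mantle, the mantle terms cancel and isostasy reduces to e = (Σt_1 − Σt_2) − (Σ(ρt)_1 − Σ(ρt)_2) / ρ_m.
Σt_1 = 33.7 km; Σt_2 = 10.7 km; Σ(ρt)_1 = 92371.7; Σ(ρt)_2 = 27408.84 (in km·kg/m³).
e = (33.7 − 10.7) − (92371.7 − 27408.84) / 3316 = 3.41 km.

3.41 km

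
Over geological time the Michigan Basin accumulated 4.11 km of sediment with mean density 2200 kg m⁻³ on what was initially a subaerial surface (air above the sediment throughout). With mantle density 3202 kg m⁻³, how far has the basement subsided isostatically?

Subaerial load: s = t ρ_sed / ρ_m = 4.11 km × 2200/3202 = 2.82 km.

2.82 km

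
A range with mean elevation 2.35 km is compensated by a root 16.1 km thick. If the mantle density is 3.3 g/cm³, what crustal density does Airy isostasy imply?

ρ_c h = (ρ_m − ρ_c) r → ρ_c (h + r) = ρ_m r → ρ_c = ρ_m r / (h + r).
ρ_c = 3.3 × 16.1 km / (2.35 km + 16.1 km) = 2.88 g/cm³.

2.88 g/cm³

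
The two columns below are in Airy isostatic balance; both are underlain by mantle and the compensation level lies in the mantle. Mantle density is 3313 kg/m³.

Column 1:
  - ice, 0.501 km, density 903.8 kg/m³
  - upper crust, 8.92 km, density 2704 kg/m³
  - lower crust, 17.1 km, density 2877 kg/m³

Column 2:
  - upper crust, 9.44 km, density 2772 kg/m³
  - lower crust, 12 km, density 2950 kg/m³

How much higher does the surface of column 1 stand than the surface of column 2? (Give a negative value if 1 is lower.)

1.4 km

For any compensation level in the mantle, the mantle terms cancel and isostasy reduces to e = (Σt_1 − Σt_2) − (Σ(ρt)_1 − Σ(ρt)_2) / ρ_m.
Σt_1 = 26.521 km; Σt_2 = 21.44 km; Σ(ρt)_1 = 73769.1838; Σ(ρt)_2 = 61567.68 (in km·kg/m³).
e = (26.521 − 21.44) − (73769.1838 − 61567.68) / 3313 = 1.4 km.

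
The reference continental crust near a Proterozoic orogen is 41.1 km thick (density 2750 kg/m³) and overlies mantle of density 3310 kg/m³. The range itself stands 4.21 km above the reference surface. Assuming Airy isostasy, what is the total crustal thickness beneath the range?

66 km

Root depth r = h ρ_c / (ρ_m − ρ_c) = 4.21 km × 2750 / 560 = 20.67 km.
Total thickness = T + h + r = 41.1 km + 4.21 km + 20.67 km = 66 km.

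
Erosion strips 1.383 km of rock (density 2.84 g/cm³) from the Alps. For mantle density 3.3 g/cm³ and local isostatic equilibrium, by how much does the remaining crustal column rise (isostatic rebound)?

1.19 km

Unloading: uplift u = e ρ_c/ρ_m = 1.383 km × 2.84/3.3 = 1.19 km.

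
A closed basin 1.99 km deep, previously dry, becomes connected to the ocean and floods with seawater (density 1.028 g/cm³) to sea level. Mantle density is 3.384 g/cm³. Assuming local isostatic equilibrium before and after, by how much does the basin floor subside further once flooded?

0.868 km

After flooding the water column is d + s deep. Its weight must equal the weight of mantle displaced by the extra subsidence s: (d + s) ρ_w = s ρ_m.
s = d ρ_w / (ρ_m − ρ_w) = 1.99 km × 1.028/(3.384 − 1.028) = 0.868 km.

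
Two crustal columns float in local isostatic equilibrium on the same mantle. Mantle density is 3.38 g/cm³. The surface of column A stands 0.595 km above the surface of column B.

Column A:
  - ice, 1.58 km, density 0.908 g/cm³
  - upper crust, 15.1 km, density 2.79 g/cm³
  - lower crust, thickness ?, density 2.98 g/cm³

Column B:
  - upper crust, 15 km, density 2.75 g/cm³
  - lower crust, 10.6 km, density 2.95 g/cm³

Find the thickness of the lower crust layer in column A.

Take the compensation level at the base of the deeper column (depth z_c below the surface of column A) and equate Σ ρ_i t_i down to z_c; mantle fills any gap and the z_c terms cancel.
Column A: 1.58×0.908 + 15.1×2.79 + x×2.98 + (z_c − 16.68 − x)×3.38
Column B: 0.595×0 + 15×2.75 + 10.6×2.95 + (z_c − 0.595 − 25.6)×3.38
The z_c×3.38 term appears on both sides and cancels. Collect the known terms of each column as K = Σ(ρt)_known − 3.38 × (depth of known layers): K_A = 43.56364 − 3.38×16.68 = −12.81476; K_B = 72.52 − 3.38×(0.595 + 25.6) = −16.0191.
Balance: K_A − x×(3.38 − 2.98) = K_B, so x = (K_A − K_B)/(3.38 − 2.98) = 3.20434/0.4 = 8.01 km.

8.01 km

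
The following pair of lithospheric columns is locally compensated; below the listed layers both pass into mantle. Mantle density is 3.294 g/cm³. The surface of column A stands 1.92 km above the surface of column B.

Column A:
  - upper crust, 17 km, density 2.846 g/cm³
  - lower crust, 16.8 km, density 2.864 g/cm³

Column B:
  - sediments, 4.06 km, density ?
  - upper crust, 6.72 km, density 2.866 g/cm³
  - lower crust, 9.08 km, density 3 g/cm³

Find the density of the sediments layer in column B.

Take the compensation level at the base of the deeper column (depth z_c below the surface of column A) and equate Σ ρ_i t_i down to z_c; mantle fills any gap and the z_c terms cancel.
Column A: 17×2.846 + 16.8×2.864 + (z_c − 33.8)×3.294
Column B: 1.92×0 + 4.06×ρ + 6.72×2.866 + 9.08×3 + (z_c − 1.92 − 19.86)×3.294
The z_c×3.294 term appears on both sides and cancels. Collect the known terms of each column as K = Σ(ρt)_known − 3.294 × (depth of known layers): K_A = 96.4972 − 3.294×33.8 = −14.84; K_B = 46.49952 − 3.294×(1.92 + 19.86) = −25.2438.
Balance: K_A = K_B + 4.06×ρ, so ρ = (K_A − K_B)/4.06 = 10.4038/4.06 = 2.56 g/cm³.

2.56 g/cm³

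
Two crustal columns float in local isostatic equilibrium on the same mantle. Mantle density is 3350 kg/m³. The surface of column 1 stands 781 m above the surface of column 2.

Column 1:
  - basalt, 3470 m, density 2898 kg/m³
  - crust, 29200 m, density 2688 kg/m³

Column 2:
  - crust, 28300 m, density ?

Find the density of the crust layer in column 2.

Take the compensation level at the base of the deeper column (depth z_c below the surface of column 1) and equate Σ ρ_i t_i down to z_c; mantle fills any gap and the z_c terms cancel.
Column 1: 3470×2898 + 29200×2688 + (z_c − 32670)×3350
Column 2: 781×0 + 28300×ρ + (z_c − 781 − 28300)×3350
The z_c×3350 term appears on both sides and cancels. Collect the known terms of each column as K = Σ(ρt)_known − 3350 × (depth of known layers): K_1 = 88545660 − 3350×32670 = −20898840; K_2 = 0 − 3350×(781 + 28300) = −97421350.
Balance: K_1 = K_2 + 28300×ρ, so ρ = (K_1 − K_2)/28300 = 76522500/28300 = 2700 kg/m³.

2700 kg/m³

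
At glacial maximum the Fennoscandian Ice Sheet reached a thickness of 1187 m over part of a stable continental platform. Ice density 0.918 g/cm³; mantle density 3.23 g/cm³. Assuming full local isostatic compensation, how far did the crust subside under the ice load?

By Archimedes' principle applied to the lithosphere: the ice load ρ_ice t is balanced by mantle displaced below, ρ_m s.
s = t ρ_ice / ρ_m = 1187 m × 0.918/3.23 = 337 m.

337 m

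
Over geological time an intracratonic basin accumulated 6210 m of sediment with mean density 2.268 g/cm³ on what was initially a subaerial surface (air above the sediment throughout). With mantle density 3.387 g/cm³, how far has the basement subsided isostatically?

Subaerial load: s = t ρ_sed / ρ_m = 6210 m × 2.268/3.387 = 4160 m.

4160 m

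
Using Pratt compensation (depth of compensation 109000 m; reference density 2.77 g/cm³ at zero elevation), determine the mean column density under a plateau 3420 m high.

2.69 g/cm³

Pratt balance: ρ_ref D = ρ (D + h).
ρ = ρ_ref D/(D + h) = 2.77 × 109000 m/(109000 m + 3420 m) = 2.69 g/cm³.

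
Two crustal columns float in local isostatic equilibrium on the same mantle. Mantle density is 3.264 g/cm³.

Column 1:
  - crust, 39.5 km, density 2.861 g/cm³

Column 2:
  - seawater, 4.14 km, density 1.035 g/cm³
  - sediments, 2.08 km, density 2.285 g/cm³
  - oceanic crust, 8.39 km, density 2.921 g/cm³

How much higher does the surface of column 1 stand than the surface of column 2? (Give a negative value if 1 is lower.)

0.544 km

For any compensation level in the mantle, the mantle terms cancel and isostasy reduces to e = (Σt_1 − Σt_2) − (Σ(ρt)_1 − Σ(ρt)_2) / ρ_m.
Σt_1 = 39.5 km; Σt_2 = 14.61 km; Σ(ρt)_1 = 113.0095; Σ(ρt)_2 = 33.54489 (in km·g/cm³).
e = (39.5 − 14.61) − (113.0095 − 33.54489) / 3.264 = 0.544 km.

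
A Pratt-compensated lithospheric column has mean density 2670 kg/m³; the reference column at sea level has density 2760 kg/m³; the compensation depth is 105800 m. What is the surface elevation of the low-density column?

ρ_ref D = ρ (D + h) → h = D (ρ_ref − ρ)/ρ.
h = 105800 m × (2760 − 2670)/2670 = 3570 m.

3570 m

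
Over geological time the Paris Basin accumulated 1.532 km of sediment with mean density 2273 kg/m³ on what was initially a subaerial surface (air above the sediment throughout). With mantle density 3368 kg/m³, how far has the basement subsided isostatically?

1.03 km

Subaerial load: s = t ρ_sed / ρ_m = 1.532 km × 2273/3368 = 1.03 km.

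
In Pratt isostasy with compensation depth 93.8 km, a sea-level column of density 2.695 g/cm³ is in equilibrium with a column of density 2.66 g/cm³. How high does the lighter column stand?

1.23 km

ρ_ref D = ρ (D + h) → h = D (ρ_ref − ρ)/ρ.
h = 93.8 km × (2.695 − 2.66)/2.66 = 1.23 km.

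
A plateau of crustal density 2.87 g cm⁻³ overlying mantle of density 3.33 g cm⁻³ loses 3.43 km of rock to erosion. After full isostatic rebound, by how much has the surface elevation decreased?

0.474 km

Rebound u = e ρ_c/ρ_m = 3.43 km × 2.87/3.33 = 2.956 km.
Net surface drop = e − u = 3.43 km − 2.956 km = e (ρ_m − ρ_c)/ρ_m = 0.474 km.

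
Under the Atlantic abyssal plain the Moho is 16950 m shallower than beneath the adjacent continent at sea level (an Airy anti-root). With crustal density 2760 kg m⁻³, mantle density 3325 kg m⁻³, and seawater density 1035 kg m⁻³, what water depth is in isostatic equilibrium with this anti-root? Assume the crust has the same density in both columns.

5550 m

Replacing a thickness d of crust by seawater at the top must be balanced by replacing crust with mantle at the base: d (ρ_c − ρ_w) = a (ρ_m − ρ_c).
d = a (ρ_m − ρ_c)/(ρ_c − ρ_w) = 16950 m × 565/1725 = 5550 m.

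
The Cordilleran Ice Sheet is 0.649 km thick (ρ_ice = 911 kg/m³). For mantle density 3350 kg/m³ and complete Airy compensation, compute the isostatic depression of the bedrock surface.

Equating mass per unit area of the two columns: the ice load ρ_ice t is balanced by mantle displaced below, ρ_m s.
s = t ρ_ice / ρ_m = 0.649 km × 911/3350 = 0.176 km.

0.176 km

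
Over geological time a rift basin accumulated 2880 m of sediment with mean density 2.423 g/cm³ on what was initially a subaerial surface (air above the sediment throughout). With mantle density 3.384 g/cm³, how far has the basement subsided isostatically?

Subaerial load: s = t ρ_sed / ρ_m = 2880 m × 2.423/3.384 = 2060 m.

2060 m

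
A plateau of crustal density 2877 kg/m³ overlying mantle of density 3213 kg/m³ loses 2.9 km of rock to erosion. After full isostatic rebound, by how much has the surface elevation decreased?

Rebound u = e ρ_c/ρ_m = 2.9 km × 2877/3213 = 2.597 km.
Net surface drop = e − u = 2.9 km − 2.597 km = e (ρ_m − ρ_c)/ρ_m = 0.303 km.

0.303 km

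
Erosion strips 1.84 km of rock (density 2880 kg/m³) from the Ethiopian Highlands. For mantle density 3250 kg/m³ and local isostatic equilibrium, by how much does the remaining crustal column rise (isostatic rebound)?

1.63 km

Unloading: uplift u = e ρ_c/ρ_m = 1.84 km × 2880/3250 = 1.63 km.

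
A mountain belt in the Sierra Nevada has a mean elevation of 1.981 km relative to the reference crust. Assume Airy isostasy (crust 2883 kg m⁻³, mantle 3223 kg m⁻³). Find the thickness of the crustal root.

16.8 km

Isostatic balance requires: the weight of the topography is balanced by the buoyancy of the root, ρ_c h = (ρ_m − ρ_c) r.
r = h · ρ_c / (ρ_m − ρ_c) = 1.981 km × 2883 / (3223 − 2883) = 16.8 km.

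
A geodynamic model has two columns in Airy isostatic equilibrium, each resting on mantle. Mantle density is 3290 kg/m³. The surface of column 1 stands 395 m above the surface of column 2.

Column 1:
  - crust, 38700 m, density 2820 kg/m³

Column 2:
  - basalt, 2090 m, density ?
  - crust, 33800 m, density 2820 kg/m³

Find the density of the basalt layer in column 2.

2810 kg/m³

Take the compensation level at the base of the deeper column (depth z_c below the surface of column 1) and equate Σ ρ_i t_i down to z_c; mantle fills any gap and the z_c terms cancel.
Column 1: 38700×2820 + (z_c − 38700)×3290
Column 2: 395×0 + 2090×ρ + 33800×2820 + (z_c − 395 − 35890)×3290
The z_c×3290 term appears on both sides and cancels. Collect the known terms of each column as K = Σ(ρt)_known − 3290 × (depth of known layers): K_1 = 109134000 − 3290×38700 = −18189000; K_2 = 95316000 − 3290×(395 + 35890) = −24061650.
Balance: K_1 = K_2 + 2090×ρ, so ρ = (K_1 − K_2)/2090 = 5872650/2090 = 2810 kg/m³.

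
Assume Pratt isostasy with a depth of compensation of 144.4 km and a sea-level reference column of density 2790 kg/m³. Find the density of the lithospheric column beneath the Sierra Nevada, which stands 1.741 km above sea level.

Pratt balance: ρ_ref D = ρ (D + h).
ρ = ρ_ref D/(D + h) = 2790 × 144.4 km/(144.4 km + 1.741 km) = 2760 kg/m³.

2760 kg/m³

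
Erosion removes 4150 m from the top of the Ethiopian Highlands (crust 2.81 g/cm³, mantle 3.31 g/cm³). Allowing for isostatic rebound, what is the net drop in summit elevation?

627 m

Rebound u = e ρ_c/ρ_m = 4150 m × 2.81/3.31 = 3523 m.
Net surface drop = e − u = 4150 m − 3523 m = e (ρ_m − ρ_c)/ρ_m = 627 m.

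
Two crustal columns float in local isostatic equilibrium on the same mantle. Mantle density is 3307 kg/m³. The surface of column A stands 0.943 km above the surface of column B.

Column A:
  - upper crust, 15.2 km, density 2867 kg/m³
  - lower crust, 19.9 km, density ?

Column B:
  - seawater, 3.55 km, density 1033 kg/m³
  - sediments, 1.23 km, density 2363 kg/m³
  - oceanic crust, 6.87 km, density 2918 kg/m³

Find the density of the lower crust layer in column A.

2890 kg/m³

Take the compensation level at the base of the deeper column (depth z_c below the surface of column A) and equate Σ ρ_i t_i down to z_c; mantle fills any gap and the z_c terms cancel.
Column A: 15.2×2867 + 19.9×ρ + (z_c − 35.1)×3307
Column B: 0.943×0 + 3.55×1033 + 1.23×2363 + 6.87×2918 + (z_c − 0.943 − 11.65)×3307
The z_c×3307 term appears on both sides and cancels. Collect the known terms of each column as K = Σ(ρt)_known − 3307 × (depth of known layers): K_A = 43578.4 − 3307×35.1 = −72497.3; K_B = 26620.3 − 3307×(0.943 + 11.65) = −15024.751.
Balance: K_A + 19.9×ρ = K_B, so ρ = (K_B − K_A)/19.9 = 57472.5/19.9 = 2890 kg/m³.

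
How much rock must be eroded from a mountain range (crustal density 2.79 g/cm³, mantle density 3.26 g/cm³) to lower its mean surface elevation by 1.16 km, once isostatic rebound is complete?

8.05 km

Net drop Δ = e − u = e − e ρ_c/ρ_m = e (ρ_m − ρ_c)/ρ_m.
e = Δ ρ_m/(ρ_m − ρ_c) = 1.16 km × 3.26/0.47 = 8.05 km.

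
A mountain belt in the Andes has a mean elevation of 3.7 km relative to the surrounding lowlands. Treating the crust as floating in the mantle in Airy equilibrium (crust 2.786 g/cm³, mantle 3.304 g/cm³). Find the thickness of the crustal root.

19.9 km

In Airy isostatic equilibrium: the weight of the topography is balanced by the buoyancy of the root, ρ_c h = (ρ_m − ρ_c) r.
r = h · ρ_c / (ρ_m − ρ_c) = 3.7 km × 2.786 / (3.304 − 2.786) = 19.9 km.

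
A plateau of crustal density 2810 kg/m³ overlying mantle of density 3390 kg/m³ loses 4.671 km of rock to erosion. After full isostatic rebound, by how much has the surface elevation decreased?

0.799 km

Rebound u = e ρ_c/ρ_m = 4.671 km × 2810/3390 = 3.872 km.
Net surface drop = e − u = 4.671 km − 3.872 km = e (ρ_m − ρ_c)/ρ_m = 0.799 km.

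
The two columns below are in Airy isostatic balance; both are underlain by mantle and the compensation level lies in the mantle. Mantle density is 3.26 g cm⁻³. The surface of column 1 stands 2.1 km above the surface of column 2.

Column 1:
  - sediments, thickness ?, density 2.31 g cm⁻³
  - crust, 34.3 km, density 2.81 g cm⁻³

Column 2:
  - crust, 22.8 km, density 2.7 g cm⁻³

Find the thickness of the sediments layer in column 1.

Take the compensation level at the base of the deeper column (depth z_c below the surface of column 1) and equate Σ ρ_i t_i down to z_c; mantle fills any gap and the z_c terms cancel.
Column 1: x×2.31 + 34.3×2.81 + (z_c − 34.3 − x)×3.26
Column 2: 2.1×0 + 22.8×2.7 + (z_c − 2.1 − 22.8)×3.26
The z_c×3.26 term appears on both sides and cancels. Collect the known terms of each column as K = Σ(ρt)_known − 3.26 × (depth of known layers): K_1 = 96.383 − 3.26×34.3 = −15.435; K_2 = 61.56 − 3.26×(2.1 + 22.8) = −19.614.
Balance: K_1 − x×(3.26 − 2.31) = K_2, so x = (K_1 − K_2)/(3.26 − 2.31) = 4.179/0.95 = 4.4 km.

4.4 km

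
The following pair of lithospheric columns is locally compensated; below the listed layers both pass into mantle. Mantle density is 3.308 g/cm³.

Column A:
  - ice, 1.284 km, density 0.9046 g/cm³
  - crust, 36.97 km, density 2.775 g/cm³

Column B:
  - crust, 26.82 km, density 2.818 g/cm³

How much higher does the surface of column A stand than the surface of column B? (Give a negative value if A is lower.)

For any compensation level in the mantle, the mantle terms cancel and isostasy reduces to e = (Σt_A − Σt_B) − (Σ(ρt)_A − Σ(ρt)_B) / ρ_m.
Σt_A = 38.254 km; Σt_B = 26.82 km; Σ(ρt)_A = 103.753256; Σ(ρt)_B = 75.57876 (in km·g/cm³).
e = (38.254 − 26.82) − (103.753256 − 75.57876) / 3.308 = 2.92 km.

2.92 km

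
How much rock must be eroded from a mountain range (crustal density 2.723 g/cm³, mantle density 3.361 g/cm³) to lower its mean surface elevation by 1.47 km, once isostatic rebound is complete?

7.74 km

Net drop Δ = e − u = e − e ρ_c/ρ_m = e (ρ_m − ρ_c)/ρ_m.
e = Δ ρ_m/(ρ_m − ρ_c) = 1.47 km × 3.361/0.638 = 7.74 km.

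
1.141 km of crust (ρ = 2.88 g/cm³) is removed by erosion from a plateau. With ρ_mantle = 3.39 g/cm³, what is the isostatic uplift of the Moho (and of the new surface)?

0.969 km

Unloading: uplift u = e ρ_c/ρ_m = 1.141 km × 2.88/3.39 = 0.969 km.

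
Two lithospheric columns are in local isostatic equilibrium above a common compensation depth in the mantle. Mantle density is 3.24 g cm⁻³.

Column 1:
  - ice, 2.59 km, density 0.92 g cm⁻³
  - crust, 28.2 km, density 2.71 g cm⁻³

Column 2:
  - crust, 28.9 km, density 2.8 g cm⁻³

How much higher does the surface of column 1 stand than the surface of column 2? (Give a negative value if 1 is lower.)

For any compensation level in the mantle, the mantle terms cancel and isostasy reduces to e = (Σt_1 − Σt_2) − (Σ(ρt)_1 − Σ(ρt)_2) / ρ_m.
Σt_1 = 30.79 km; Σt_2 = 28.9 km; Σ(ρt)_1 = 78.8048; Σ(ρt)_2 = 80.92 (in km·g cm⁻³).
e = (30.79 − 28.9) − (78.8048 − 80.92) / 3.24 = 2.54 km.

2.54 km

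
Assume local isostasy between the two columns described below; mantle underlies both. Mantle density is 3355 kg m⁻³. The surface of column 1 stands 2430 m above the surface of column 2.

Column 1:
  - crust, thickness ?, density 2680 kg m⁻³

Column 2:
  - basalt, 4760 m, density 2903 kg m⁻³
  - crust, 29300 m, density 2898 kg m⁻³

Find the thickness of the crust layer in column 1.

35100 m

Take the compensation level at the base of the deeper column (depth z_c below the surface of column 1) and equate Σ ρ_i t_i down to z_c; mantle fills any gap and the z_c terms cancel.
Column 1: x×2680 + (z_c − 0 − x)×3355
Column 2: 2430×0 + 4760×2903 + 29300×2898 + (z_c − 2430 − 34060)×3355
The z_c×3355 term appears on both sides and cancels. Collect the known terms of each column as K = Σ(ρt)_known − 3355 × (depth of known layers): K_1 = 0 − 3355×0 = 0; K_2 = 98729680 − 3355×(2430 + 34060) = −23694270.
Balance: K_1 − x×(3355 − 2680) = K_2, so x = (K_1 − K_2)/(3355 − 2680) = 23694300/675 = 35100 m.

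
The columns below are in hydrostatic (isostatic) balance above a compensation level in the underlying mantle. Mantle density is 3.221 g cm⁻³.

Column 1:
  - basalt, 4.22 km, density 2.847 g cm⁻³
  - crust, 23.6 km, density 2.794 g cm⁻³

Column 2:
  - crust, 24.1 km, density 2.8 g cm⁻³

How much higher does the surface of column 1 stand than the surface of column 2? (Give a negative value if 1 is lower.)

0.469 km

For any compensation level in the mantle, the mantle terms cancel and isostasy reduces to e = (Σt_1 − Σt_2) − (Σ(ρt)_1 − Σ(ρt)_2) / ρ_m.
Σt_1 = 27.82 km; Σt_2 = 24.1 km; Σ(ρt)_1 = 77.95274; Σ(ρt)_2 = 67.48 (in km·g cm⁻³).
e = (27.82 − 24.1) − (77.95274 − 67.48) / 3.221 = 0.469 km.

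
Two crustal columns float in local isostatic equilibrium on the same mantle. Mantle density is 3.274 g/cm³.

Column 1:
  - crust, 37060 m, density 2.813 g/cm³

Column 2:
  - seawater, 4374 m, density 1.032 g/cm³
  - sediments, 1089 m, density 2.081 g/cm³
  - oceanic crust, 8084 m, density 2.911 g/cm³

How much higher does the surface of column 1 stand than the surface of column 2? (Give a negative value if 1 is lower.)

930 m

For any compensation level in the mantle, the mantle terms cancel and isostasy reduces to e = (Σt_1 − Σt_2) − (Σ(ρt)_1 − Σ(ρt)_2) / ρ_m.
Σt_1 = 37060 m; Σt_2 = 13547 m; Σ(ρt)_1 = 104249.78; Σ(ρt)_2 = 30312.701 (in m·g/cm³).
e = (37060 − 13547) − (104249.78 − 30312.701) / 3.274 = 930 m.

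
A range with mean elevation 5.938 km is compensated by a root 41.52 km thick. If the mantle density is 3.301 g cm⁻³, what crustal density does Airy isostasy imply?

ρ_c h = (ρ_m − ρ_c) r → ρ_c (h + r) = ρ_m r → ρ_c = ρ_m r / (h + r).
ρ_c = 3.301 × 41.52 km / (5.938 km + 41.52 km) = 2.89 g cm⁻³.

2.89 g cm⁻³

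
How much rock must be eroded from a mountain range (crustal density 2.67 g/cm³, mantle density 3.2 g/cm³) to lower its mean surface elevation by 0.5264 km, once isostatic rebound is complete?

3.18 km

Net drop Δ = e − u = e − e ρ_c/ρ_m = e (ρ_m − ρ_c)/ρ_m.
e = Δ ρ_m/(ρ_m − ρ_c) = 0.5264 km × 3.2/0.53 = 3.18 km.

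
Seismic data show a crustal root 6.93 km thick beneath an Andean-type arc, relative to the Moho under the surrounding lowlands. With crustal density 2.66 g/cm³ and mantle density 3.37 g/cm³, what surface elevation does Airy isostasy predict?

Isostatic balance requires: ρ_c h = (ρ_m − ρ_c) r.
h = r (ρ_m − ρ_c) / ρ_c = 6.93 km × (3.37 − 2.66) / 2.66 = 1.85 km.

1.85 km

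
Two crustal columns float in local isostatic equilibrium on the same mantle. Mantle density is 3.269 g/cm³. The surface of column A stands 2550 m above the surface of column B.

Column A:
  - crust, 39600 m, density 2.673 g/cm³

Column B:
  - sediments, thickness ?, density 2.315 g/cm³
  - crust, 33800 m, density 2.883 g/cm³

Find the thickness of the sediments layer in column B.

Take the compensation level at the base of the deeper column (depth z_c below the surface of column A) and equate Σ ρ_i t_i down to z_c; mantle fills any gap and the z_c terms cancel.
Column A: 39600×2.673 + (z_c − 39600)×3.269
Column B: 2550×0 + x×2.315 + 33800×2.883 + (z_c − 2550 − 33800 − x)×3.269
The z_c×3.269 term appears on both sides and cancels. Collect the known terms of each column as K = Σ(ρt)_known − 3.269 × (depth of known layers): K_A = 105850.8 − 3.269×39600 = −23601.6; K_B = 97445.4 − 3.269×(2550 + 33800) = −21382.75.
Balance: K_A = K_B − x×(3.269 − 2.315), so x = (K_B − K_A)/(3.269 − 2.315) = 2218.85/0.954 = 2330 m.

2330 m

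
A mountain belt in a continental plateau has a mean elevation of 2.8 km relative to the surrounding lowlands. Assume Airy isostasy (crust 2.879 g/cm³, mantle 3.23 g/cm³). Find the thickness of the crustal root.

23 km

Equating mass per unit area of the two columns: the weight of the topography is balanced by the buoyancy of the root, ρ_c h = (ρ_m − ρ_c) r.
r = h · ρ_c / (ρ_m − ρ_c) = 2.8 km × 2.879 / (3.23 − 2.879) = 23 km.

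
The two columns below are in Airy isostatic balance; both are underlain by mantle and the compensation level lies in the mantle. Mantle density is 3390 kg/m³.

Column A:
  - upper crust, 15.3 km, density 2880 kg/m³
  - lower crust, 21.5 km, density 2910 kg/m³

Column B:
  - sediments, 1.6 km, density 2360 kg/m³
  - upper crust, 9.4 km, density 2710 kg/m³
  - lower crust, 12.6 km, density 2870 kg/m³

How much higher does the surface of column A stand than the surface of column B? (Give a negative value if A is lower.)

1.04 km

For any compensation level in the mantle, the mantle terms cancel and isostasy reduces to e = (Σt_A − Σt_B) − (Σ(ρt)_A − Σ(ρt)_B) / ρ_m.
Σt_A = 36.8 km; Σt_B = 23.6 km; Σ(ρt)_A = 106629; Σ(ρt)_B = 65412 (in km·kg/m³).
e = (36.8 − 23.6) − (106629 − 65412) / 3390 = 1.04 km.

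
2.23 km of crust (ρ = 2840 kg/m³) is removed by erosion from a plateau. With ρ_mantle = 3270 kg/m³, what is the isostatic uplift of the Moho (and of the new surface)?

1.94 km

Unloading: uplift u = e ρ_c/ρ_m = 2.23 km × 2840/3270 = 1.94 km.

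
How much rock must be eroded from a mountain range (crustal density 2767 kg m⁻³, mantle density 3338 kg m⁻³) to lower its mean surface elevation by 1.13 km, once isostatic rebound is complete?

Net drop Δ = e − u = e − e ρ_c/ρ_m = e (ρ_m − ρ_c)/ρ_m.
e = Δ ρ_m/(ρ_m − ρ_c) = 1.13 km × 3338/571 = 6.61 km.

6.61 km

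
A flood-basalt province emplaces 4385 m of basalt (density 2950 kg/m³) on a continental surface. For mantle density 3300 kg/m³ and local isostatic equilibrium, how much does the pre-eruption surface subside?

Subaerial loading: s = t ρ_load / ρ_m.
s = 4385 m × 2950/3300 = 3920 m.

3920 m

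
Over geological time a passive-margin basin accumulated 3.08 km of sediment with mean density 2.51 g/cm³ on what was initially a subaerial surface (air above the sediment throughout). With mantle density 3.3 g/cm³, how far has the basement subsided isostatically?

Subaerial load: s = t ρ_sed / ρ_m = 3.08 km × 2.51/3.3 = 2.34 km.

2.34 km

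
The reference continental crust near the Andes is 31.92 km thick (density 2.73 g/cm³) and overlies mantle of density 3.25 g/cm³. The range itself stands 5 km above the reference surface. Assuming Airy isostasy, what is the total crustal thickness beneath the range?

63.2 km

Root depth r = h ρ_c / (ρ_m − ρ_c) = 5 km × 2.73 / 0.52 = 26.25 km.
Total thickness = T + h + r = 31.92 km + 5 km + 26.25 km = 63.2 km.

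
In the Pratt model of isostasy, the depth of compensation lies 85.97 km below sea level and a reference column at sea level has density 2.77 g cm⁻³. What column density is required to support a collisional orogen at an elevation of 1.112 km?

2.73 g cm⁻³

Pratt balance: ρ_ref D = ρ (D + h).
ρ = ρ_ref D/(D + h) = 2.77 × 85.97 km/(85.97 km + 1.112 km) = 2.73 g cm⁻³.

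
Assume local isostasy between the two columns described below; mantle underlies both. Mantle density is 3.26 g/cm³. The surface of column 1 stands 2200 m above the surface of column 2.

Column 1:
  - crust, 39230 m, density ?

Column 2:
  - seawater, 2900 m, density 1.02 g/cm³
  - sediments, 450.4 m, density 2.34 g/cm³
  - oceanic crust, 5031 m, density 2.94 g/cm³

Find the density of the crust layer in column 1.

2.86 g/cm³

Take the compensation level at the base of the deeper column (depth z_c below the surface of column 1) and equate Σ ρ_i t_i down to z_c; mantle fills any gap and the z_c terms cancel.
Column 1: 39230×ρ + (z_c − 39230)×3.26
Column 2: 2200×0 + 2900×1.02 + 450.4×2.34 + 5031×2.94 + (z_c − 2200 − 8381.4)×3.26
The z_c×3.26 term appears on both sides and cancels. Collect the known terms of each column as K = Σ(ρt)_known − 3.26 × (depth of known layers): K_1 = 0 − 3.26×39230 = −127889.8; K_2 = 18803.076 − 3.26×(2200 + 8381.4) = −15692.288.
Balance: K_1 + 39230×ρ = K_2, so ρ = (K_2 − K_1)/39230 = 112198/39230 = 2.86 g/cm³.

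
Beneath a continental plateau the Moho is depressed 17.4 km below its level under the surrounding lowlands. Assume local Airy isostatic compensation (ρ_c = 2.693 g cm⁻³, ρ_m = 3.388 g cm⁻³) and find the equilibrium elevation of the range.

Balancing pressure at the compensation depth: ρ_c h = (ρ_m − ρ_c) r.
h = r (ρ_m − ρ_c) / ρ_c = 17.4 km × (3.388 − 2.693) / 2.693 = 4.49 km.

4.49 km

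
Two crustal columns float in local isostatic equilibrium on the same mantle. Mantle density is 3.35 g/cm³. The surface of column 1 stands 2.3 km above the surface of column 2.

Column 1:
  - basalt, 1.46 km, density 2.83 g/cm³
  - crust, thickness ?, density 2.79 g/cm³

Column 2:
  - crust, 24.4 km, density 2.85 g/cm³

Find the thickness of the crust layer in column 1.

34.2 km

Take the compensation level at the base of the deeper column (depth z_c below the surface of column 1) and equate Σ ρ_i t_i down to z_c; mantle fills any gap and the z_c terms cancel.
Column 1: 1.46×2.83 + x×2.79 + (z_c − 1.46 − x)×3.35
Column 2: 2.3×0 + 24.4×2.85 + (z_c − 2.3 − 24.4)×3.35
The z_c×3.35 term appears on both sides and cancels. Collect the known terms of each column as K = Σ(ρt)_known − 3.35 × (depth of known layers): K_1 = 4.1318 − 3.35×1.46 = −0.7592; K_2 = 69.54 − 3.35×(2.3 + 24.4) = −19.905.
Balance: K_1 − x×(3.35 − 2.79) = K_2, so x = (K_1 − K_2)/(3.35 − 2.79) = 19.1458/0.56 = 34.2 km.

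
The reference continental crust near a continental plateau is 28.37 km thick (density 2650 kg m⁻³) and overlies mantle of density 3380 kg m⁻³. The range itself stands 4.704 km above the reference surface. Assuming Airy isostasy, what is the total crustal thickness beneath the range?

Root depth r = h ρ_c / (ρ_m − ρ_c) = 4.704 km × 2650 / 730 = 17.08 km.
Total thickness = T + h + r = 28.37 km + 4.704 km + 17.08 km = 50.2 km.

50.2 km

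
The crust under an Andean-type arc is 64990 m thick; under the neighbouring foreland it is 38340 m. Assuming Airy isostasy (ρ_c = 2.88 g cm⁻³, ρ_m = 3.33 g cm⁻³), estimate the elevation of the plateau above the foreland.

3600 m

Excess crust Δ = 64990 m − 38340 m = 26650 m, split between elevation h and root r with h + r = Δ.
Airy balance ρ_c h = (ρ_m − ρ_c) r gives r = h ρ_c/(ρ_m − ρ_c), so h (1 + ρ_c/(ρ_m − ρ_c)) = Δ, i.e. h = Δ (ρ_m − ρ_c)/ρ_m.
h = 26650 m × 0.45/3.33 = 3600 m.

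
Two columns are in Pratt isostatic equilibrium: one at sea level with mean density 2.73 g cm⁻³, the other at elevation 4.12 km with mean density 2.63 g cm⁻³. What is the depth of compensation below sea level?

ρ_ref D = ρ (D + h) → D (ρ_ref − ρ) = ρ h.
D = ρ h/(ρ_ref − ρ) = 2.63 × 4.12 km/(2.73 − 2.63) = 108 km.

108 km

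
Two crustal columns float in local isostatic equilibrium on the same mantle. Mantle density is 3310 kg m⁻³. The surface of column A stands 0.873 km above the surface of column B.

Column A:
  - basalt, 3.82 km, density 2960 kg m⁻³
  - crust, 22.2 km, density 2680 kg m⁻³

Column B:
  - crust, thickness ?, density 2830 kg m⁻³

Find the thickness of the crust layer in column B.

25.9 km

Take the compensation level at the base of the deeper column (depth z_c below the surface of column A) and equate Σ ρ_i t_i down to z_c; mantle fills any gap and the z_c terms cancel.
Column A: 3.82×2960 + 22.2×2680 + (z_c − 26.02)×3310
Column B: 0.873×0 + x×2830 + (z_c − 0.873 − 0 − x)×3310
The z_c×3310 term appears on both sides and cancels. Collect the known terms of each column as K = Σ(ρt)_known − 3310 × (depth of known layers): K_A = 70803.2 − 3310×26.02 = −15323; K_B = 0 − 3310×(0.873 + 0) = −2889.63.
Balance: K_A = K_B − x×(3310 − 2830), so x = (K_B − K_A)/(3310 − 2830) = 12433.4/480 = 25.9 km.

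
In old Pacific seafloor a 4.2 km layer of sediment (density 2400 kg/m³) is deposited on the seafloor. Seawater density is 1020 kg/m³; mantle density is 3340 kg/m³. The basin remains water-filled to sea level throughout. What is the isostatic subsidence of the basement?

2.5 km

Submarine loading: the sediment displaces seawater, and the subsidence is in turn flooded, so s (ρ_m − ρ_w) = t (ρ_sed − ρ_w).
s = 4.2 km × (2400 − 1020) / (3340 − 1020) = 2.5 km.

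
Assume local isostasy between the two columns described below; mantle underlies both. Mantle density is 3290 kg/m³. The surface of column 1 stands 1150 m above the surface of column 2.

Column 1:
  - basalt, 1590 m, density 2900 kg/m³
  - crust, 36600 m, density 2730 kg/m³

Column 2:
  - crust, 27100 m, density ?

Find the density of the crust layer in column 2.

Take the compensation level at the base of the deeper column (depth z_c below the surface of column 1) and equate Σ ρ_i t_i down to z_c; mantle fills any gap and the z_c terms cancel.
Column 1: 1590×2900 + 36600×2730 + (z_c − 38190)×3290
Column 2: 1150×0 + 27100×ρ + (z_c − 1150 − 27100)×3290
The z_c×3290 term appears on both sides and cancels. Collect the known terms of each column as K = Σ(ρt)_known − 3290 × (depth of known layers): K_1 = 104529000 − 3290×38190 = −21116100; K_2 = 0 − 3290×(1150 + 27100) = −92942500.
Balance: K_1 = K_2 + 27100×ρ, so ρ = (K_1 − K_2)/27100 = 71826400/27100 = 2650 kg/m³.

2650 kg/m³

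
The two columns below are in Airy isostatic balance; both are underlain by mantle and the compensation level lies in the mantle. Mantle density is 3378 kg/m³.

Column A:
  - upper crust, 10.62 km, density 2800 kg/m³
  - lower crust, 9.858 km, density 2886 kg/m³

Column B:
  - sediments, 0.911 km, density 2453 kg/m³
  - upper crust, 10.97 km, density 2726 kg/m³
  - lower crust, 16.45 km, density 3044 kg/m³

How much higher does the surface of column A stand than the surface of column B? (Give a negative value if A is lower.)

For any compensation level in the mantle, the mantle terms cancel and isostasy reduces to e = (Σt_A − Σt_B) − (Σ(ρt)_A − Σ(ρt)_B) / ρ_m.
Σt_A = 20.478 km; Σt_B = 28.331 km; Σ(ρt)_A = 58186.188; Σ(ρt)_B = 82212.703 (in km·kg/m³).
e = (20.478 − 28.331) − (58186.188 − 82212.703) / 3378 = −0.74 km.

−0.74 km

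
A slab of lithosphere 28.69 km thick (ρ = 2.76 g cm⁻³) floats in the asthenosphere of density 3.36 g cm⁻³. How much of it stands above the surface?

Floating equilibrium: submerged depth d = t ρ_obj/ρ_fluid = 28.69 km × 2.76/3.36 = 23.57 km.
Freeboard = t − d = 28.69 km − 23.57 km = 5.12 km.

5.12 km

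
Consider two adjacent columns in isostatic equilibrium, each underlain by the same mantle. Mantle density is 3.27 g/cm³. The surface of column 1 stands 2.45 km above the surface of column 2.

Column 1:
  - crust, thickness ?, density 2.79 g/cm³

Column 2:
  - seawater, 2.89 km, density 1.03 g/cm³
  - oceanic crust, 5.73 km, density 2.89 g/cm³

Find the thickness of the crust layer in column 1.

34.7 km

Take the compensation level at the base of the deeper column (depth z_c below the surface of column 1) and equate Σ ρ_i t_i down to z_c; mantle fills any gap and the z_c terms cancel.
Column 1: x×2.79 + (z_c − 0 − x)×3.27
Column 2: 2.45×0 + 2.89×1.03 + 5.73×2.89 + (z_c − 2.45 − 8.62)×3.27
The z_c×3.27 term appears on both sides and cancels. Collect the known terms of each column as K = Σ(ρt)_known − 3.27 × (depth of known layers): K_1 = 0 − 3.27×0 = 0; K_2 = 19.5364 − 3.27×(2.45 + 8.62) = −16.6625.
Balance: K_1 − x×(3.27 − 2.79) = K_2, so x = (K_1 − K_2)/(3.27 − 2.79) = 16.6625/0.48 = 34.7 km.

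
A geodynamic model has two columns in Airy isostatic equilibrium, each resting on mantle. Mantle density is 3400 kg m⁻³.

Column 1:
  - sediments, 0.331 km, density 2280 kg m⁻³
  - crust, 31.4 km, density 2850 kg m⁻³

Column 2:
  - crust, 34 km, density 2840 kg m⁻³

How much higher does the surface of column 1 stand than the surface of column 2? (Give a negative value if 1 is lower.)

For any compensation level in the mantle, the mantle terms cancel and isostasy reduces to e = (Σt_1 − Σt_2) − (Σ(ρt)_1 − Σ(ρt)_2) / ρ_m.
Σt_1 = 31.731 km; Σt_2 = 34 km; Σ(ρt)_1 = 90244.68; Σ(ρt)_2 = 96560 (in km·kg m⁻³).
e = (31.731 − 34) − (90244.68 − 96560) / 3400 = −0.412 km.

−0.412 km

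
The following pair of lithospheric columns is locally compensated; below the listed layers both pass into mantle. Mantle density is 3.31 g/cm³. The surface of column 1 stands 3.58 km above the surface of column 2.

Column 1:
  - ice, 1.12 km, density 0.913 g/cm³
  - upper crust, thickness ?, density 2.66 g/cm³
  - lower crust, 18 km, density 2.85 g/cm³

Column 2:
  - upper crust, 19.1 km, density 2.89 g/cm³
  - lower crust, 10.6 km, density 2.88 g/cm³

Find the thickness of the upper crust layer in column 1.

20.7 km

Take the compensation level at the base of the deeper column (depth z_c below the surface of column 1) and equate Σ ρ_i t_i down to z_c; mantle fills any gap and the z_c terms cancel.
Column 1: 1.12×0.913 + x×2.66 + 18×2.85 + (z_c − 19.12 − x)×3.31
Column 2: 3.58×0 + 19.1×2.89 + 10.6×2.88 + (z_c − 3.58 − 29.7)×3.31
The z_c×3.31 term appears on both sides and cancels. Collect the known terms of each column as K = Σ(ρt)_known − 3.31 × (depth of known layers): K_1 = 52.32256 − 3.31×19.12 = −10.96464; K_2 = 85.727 − 3.31×(3.58 + 29.7) = −24.4298.
Balance: K_1 − x×(3.31 − 2.66) = K_2, so x = (K_1 − K_2)/(3.31 − 2.66) = 13.4652/0.65 = 20.7 km.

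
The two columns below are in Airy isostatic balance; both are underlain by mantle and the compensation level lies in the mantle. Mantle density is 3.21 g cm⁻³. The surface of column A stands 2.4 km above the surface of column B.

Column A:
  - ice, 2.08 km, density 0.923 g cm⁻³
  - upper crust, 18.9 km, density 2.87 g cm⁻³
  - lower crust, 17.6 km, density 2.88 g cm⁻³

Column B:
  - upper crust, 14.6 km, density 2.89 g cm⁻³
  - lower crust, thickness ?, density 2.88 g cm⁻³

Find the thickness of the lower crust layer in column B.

14 km

Take the compensation level at the base of the deeper column (depth z_c below the surface of column A) and equate Σ ρ_i t_i down to z_c; mantle fills any gap and the z_c terms cancel.
Column A: 2.08×0.923 + 18.9×2.87 + 17.6×2.88 + (z_c − 38.58)×3.21
Column B: 2.4×0 + 14.6×2.89 + x×2.88 + (z_c − 2.4 − 14.6 − x)×3.21
The z_c×3.21 term appears on both sides and cancels. Collect the known terms of each column as K = Σ(ρt)_known − 3.21 × (depth of known layers): K_A = 106.85084 − 3.21×38.58 = −16.99096; K_B = 42.194 − 3.21×(2.4 + 14.6) = −12.376.
Balance: K_A = K_B − x×(3.21 − 2.88), so x = (K_B − K_A)/(3.21 − 2.88) = 4.61496/0.33 = 14 km.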